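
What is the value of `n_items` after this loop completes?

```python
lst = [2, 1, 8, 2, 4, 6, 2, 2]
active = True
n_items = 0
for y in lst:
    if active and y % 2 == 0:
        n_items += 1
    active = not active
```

Count even values at even positions
`n_items` takes the values: 0 → 1 → 2 → 3 → 4

Answer: 4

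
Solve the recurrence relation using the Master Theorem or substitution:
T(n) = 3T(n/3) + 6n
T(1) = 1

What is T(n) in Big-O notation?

By Master Theorem: a=3, b=3, f(n)=6n. Since log_3(3) = 1 and f(n) = Θ(n^1), Case 2 applies. T(n) = O(n log n).

Answer: O(n log n)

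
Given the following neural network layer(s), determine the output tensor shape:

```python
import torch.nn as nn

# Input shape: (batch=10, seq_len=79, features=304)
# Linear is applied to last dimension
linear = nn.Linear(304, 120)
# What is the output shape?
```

Input: (10, 79, 304) -> Output: (10, 79, 120)

Answer: (10, 79, 120)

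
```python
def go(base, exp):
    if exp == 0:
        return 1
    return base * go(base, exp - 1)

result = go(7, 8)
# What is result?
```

go(7, 8) = 7 * 7 * 7 * 7 * 7 * 7 * 7 * 7 = 5764801

Answer: 5764801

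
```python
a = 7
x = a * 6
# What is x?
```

Trace:
`a = 7` → a = 7
`x = a * 6` → x = 42
So x = 42

Answer: 42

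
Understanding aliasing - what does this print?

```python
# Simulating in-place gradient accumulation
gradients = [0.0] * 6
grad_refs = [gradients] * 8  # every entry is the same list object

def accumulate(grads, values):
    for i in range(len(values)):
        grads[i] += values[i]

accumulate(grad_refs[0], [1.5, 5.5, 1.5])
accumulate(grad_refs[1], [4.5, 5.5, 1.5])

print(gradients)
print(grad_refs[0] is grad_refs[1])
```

Key concept: gradient accumulation aliasing.
Step by step:
`gradients = [0.0] * 6` → gradients = [0.0, 0.0, 0.0, 0.0, 0.0, 0.0]
`grad_refs = [gradients] * 8` → grad_refs = [[0.0, 0.0, 0.0, 0.0, 0.0, 0.0], [0.0, 0.0, 0.0, 0.0, 0.0, 0.0], [0.0, 0.0, 0.0, 0.0, 0.0, 0.0], [0.0, 0.0, 0.0, 0.0, 0.0, 0.0], [0.0, 0.0, 0.0, 0.0, 0.0, 0.0], [0.0, 0.0, 0.0, 0.0, 0.0, 0.0], [0.0, 0.0, 0.0, 0.0, 0.0, 0.0], [0.0, 0.0, 0.0, 0.0, 0.0, 0.0]]
`accumulate(grad_refs[0], [1.5, 5.5, 1.5])` → gradients = [1.5, 5.5, 1.5, 0.0, 0.0, 0.0]; grad_refs = [[1.5, 5.5, 1.5, 0.0, 0.0, 0.0], [1.5, 5.5, 1.5, 0.0, 0.0, 0.0], [1.5, 5.5, 1.5, 0.0, 0.0, 0.0], [1.5, 5.5, 1.5, 0.0, 0.0, 0.0], [1.5, 5.5, 1.5, 0.0, 0.0, 0.0], [1.5, 5.5, 1.5, 0.0, 0.0, 0.0], [1.5, 5.5, 1.5, 0.0, 0.0, 0.0], [1.5, 5.5, 1.5, 0.0, 0.0, 0.0]]
`accumulate(grad_refs[1], [4.5, 5.5, 1.5])` → gradients = [6.0, 11.0, 3.0, 0.0, 0.0, 0.0]; grad_refs = [[6.0, 11.0, 3.0, 0.0, 0.0, 0.0], [6.0, 11.0, 3.0, 0.0, 0.0, 0.0], [6.0, 11.0, 3.0, 0.0, 0.0, 0.0], [6.0, 11.0, 3.0, 0.0, 0.0, 0.0], [6.0, 11.0, 3.0, 0.0, 0.0, 0.0], [6.0, 11.0, 3.0, 0.0, 0.0, 0.0], [6.0, 11.0, 3.0, 0.0, 0.0, 0.0], [6.0, 11.0, 3.0, 0.0, 0.0, 0.0]]
`print(gradients)` → prints [6.0, 11.0, 3.0, 0.0, 0.0, 0.0]
`print(grad_refs[0] is grad_refs[1])` → prints True

Answer:
[6.0, 11.0, 3.0, 0.0, 0.0, 0.0]
True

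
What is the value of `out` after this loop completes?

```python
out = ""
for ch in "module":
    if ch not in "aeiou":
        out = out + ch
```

Remove vowels from 'module'
`out` takes the values: "" → "m" → "md" → "mdl"

Answer: "mdl"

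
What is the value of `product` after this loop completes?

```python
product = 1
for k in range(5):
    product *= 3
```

3^5 = 243
`product` takes the values: 1 → 3 → 9 → 27 → 81 → 243

Answer: 243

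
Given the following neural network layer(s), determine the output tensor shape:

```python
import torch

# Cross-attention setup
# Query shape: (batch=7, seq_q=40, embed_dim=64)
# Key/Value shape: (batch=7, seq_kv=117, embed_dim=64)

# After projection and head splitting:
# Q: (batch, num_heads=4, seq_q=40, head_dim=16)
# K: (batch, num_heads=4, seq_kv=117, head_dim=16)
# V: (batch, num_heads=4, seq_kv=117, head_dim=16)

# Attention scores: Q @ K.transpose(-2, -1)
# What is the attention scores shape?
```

Input: (7, 40, 64) -> Output: (7, 4, 40, 117)

Answer: (7, 4, 40, 117)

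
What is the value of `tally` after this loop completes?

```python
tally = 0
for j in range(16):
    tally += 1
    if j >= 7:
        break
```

Loop breaks when j reaches 7, tally is 8
`tally` takes the values: 0 → 1 → 2 → 3 → 4 → 5 → 6 → 7 → 8

Answer: 8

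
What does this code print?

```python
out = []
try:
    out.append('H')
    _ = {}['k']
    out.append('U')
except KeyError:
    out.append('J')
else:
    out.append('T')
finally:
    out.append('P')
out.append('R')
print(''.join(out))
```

Execution trace: 'H' (try body) → 'J' (except KeyError) → 'P' (finally) → 'R' (after the try/except). Output: HJPR

Answer: HJPR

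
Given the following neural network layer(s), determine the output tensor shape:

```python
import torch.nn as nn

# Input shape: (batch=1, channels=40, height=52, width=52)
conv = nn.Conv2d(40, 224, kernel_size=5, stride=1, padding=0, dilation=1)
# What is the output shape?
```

Input: (1, 40, 52, 52) -> Output: (1, 224, 48, 48)

Answer: (1, 224, 48, 48)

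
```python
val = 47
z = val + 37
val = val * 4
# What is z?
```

Trace:
`val = 47` → val = 47
`z = val + 37` → z = 84
`val = val * 4` → val = 188
So z = 84

Answer: 84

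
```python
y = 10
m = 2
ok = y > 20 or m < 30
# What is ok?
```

Trace:
`y = 10` → y = 10
`m = 2` → m = 2
`ok = y > 20 or m < 30` → ok = True
So ok = True

Answer: True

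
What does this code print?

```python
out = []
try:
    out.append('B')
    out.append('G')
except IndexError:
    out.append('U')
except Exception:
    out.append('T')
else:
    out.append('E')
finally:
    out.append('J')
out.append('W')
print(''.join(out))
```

Execution trace: 'B' (try body) → 'G' (try body, no exception) → 'E' (else) → 'J' (finally) → 'W' (after the try/except). Output: BGEJW

Answer: BGEJW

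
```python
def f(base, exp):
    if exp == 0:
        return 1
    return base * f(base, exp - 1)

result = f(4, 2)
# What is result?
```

f(4, 2) = 4 * 4 = 16

Answer: 16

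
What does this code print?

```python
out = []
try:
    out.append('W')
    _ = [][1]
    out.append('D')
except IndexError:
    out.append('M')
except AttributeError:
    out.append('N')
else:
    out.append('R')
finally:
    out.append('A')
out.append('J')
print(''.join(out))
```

Execution trace: 'W' (try body) → 'M' (except IndexError) → 'A' (finally) → 'J' (after the try/except). Output: WMAJ

Answer: WMAJ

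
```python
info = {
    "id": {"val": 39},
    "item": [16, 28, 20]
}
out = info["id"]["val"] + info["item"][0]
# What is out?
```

Trace:
`info = { ...` → info = {'id': {'val': 39}, 'item': [16, 28, 20]}
`out = info["id"]["val"] + info["item"][0]` → out = 55
So out = 55

Answer: 55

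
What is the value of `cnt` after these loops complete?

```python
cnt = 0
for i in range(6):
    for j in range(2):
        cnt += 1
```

6 * 2 = 12
`cnt` takes the values: 0 → 1 → 2 → 3 → 4 → 5 → 6 → 7 → 8 → 9 → 10 → 11 → 12

Answer: 12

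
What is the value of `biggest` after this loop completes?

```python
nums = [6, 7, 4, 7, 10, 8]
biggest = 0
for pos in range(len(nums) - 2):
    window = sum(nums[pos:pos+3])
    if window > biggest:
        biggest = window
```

Max sum of 3-element window in [6, 7, 4, 7, 10, 8]
`biggest` takes the values: 0 → 17 → 18 → 21 → 25

Answer: 25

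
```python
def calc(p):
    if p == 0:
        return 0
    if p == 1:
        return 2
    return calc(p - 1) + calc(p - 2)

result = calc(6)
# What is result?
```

Build up from base cases: calc(0)=0, calc(1)=2, calc(2)=2, calc(3)=4, calc(4)=6, calc(5)=10, calc(6)=16

Answer: 16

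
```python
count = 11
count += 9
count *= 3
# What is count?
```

Trace:
`count = 11` → count = 11
`count += 9` → count = 20
`count *= 3` → count = 60
So count = 60

Answer: 60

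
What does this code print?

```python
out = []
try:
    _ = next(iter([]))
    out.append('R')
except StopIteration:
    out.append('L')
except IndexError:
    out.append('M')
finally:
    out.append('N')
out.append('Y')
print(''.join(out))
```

Execution trace: 'L' (except StopIteration) → 'N' (finally) → 'Y' (after the try/except). Output: LNY

Answer: LNY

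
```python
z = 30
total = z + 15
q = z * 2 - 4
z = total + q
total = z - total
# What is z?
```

Trace:
`z = 30` → z = 30
`total = z + 15` → total = 45
`q = z * 2 - 4` → q = 56
`z = total + q` → z = 101
`total = z - total` → total = 56
So z = 101

Answer: 101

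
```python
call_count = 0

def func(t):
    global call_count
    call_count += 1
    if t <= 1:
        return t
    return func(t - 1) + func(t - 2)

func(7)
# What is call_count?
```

Calls(t) = 1 + Calls(t-1) + Calls(t-2); Calls(0)=Calls(1)=1. For t=7 this gives 41.

Answer: 41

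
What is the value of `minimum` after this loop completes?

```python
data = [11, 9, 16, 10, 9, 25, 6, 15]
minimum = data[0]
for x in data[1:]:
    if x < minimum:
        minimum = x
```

Minimum of [11, 9, 16, 10, 9, 25, 6, 15]
`minimum` takes the values: 11 → 9 → 6

Answer: 6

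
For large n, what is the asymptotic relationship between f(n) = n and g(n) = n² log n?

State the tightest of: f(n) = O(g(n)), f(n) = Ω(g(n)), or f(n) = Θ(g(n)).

n vs n² log n: f(n) = O(g(n)) but not Ω(g(n)) — n² log n grows strictly faster than n.

Answer: f(n) = O(g(n)) but not Ω(g(n)) — n² log n grows strictly faster than n.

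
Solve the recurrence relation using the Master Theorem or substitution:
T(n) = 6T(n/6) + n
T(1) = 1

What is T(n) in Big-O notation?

By Master Theorem: a=6, b=6, f(n)=n. Since log_6(6) = 1 and f(n) = Θ(n^1), Case 2 applies. T(n) = O(n log n).

Answer: O(n log n)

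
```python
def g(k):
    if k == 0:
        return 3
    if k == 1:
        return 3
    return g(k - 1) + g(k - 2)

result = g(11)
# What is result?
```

Build up from base cases: g(0)=3, g(1)=3, g(2)=6, g(3)=9, g(4)=15, g(5)=24, g(6)=39, ..., g(11)=432

Answer: 432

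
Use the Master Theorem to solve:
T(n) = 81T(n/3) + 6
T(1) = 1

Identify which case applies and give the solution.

a=81, b=3, f(n)=6. log_3(81) = 4. Since c=0 < 4, Case 1 applies: T(n) = Θ(n^log_b(a)) = O(n^4).

Answer: O(n^4) - Case 1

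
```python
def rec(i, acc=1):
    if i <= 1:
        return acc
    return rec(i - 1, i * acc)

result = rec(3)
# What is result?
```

Accumulator trace (n, acc): (3, 1) -> (2, 3) -> (1, 6) -> return 6

Answer: 6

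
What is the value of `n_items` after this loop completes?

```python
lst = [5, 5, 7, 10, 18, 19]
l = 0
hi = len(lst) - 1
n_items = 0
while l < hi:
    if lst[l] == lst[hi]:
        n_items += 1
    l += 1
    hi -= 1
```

Count matching pairs from ends
`n_items` takes the values: 0

Answer: 0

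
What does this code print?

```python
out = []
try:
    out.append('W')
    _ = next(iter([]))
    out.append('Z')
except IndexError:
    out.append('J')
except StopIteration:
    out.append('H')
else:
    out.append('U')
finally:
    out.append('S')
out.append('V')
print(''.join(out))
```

Execution trace: 'W' (try body) → 'H' (except StopIteration) → 'S' (finally) → 'V' (after the try/except). Output: WHSV

Answer: WHSV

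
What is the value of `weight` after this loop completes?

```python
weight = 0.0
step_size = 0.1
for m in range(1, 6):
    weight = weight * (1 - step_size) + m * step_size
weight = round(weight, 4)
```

Moving average with lr=0.1
`weight` takes the values: 0.0 → 0.1 → 0.29 → 0.561 → 0.9049 → 1.31441 → 1.3144

Answer: 1.3144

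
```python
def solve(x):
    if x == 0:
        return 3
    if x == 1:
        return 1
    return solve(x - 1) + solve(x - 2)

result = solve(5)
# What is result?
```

Build up from base cases: solve(0)=3, solve(1)=1, solve(2)=4, solve(3)=5, solve(4)=9, solve(5)=14

Answer: 14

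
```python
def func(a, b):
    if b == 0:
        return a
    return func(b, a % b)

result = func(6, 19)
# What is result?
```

func(6, 19) -> func(19, 6) -> func(6, 1) -> func(1, 0) -> 1

Answer: 1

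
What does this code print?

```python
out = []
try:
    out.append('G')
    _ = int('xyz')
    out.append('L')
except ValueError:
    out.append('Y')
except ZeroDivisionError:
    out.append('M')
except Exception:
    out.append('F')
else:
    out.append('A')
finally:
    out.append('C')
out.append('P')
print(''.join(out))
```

Execution trace: 'G' (try body) → 'Y' (except ValueError) → 'C' (finally) → 'P' (after the try/except). Output: GYCP

Answer: GYCP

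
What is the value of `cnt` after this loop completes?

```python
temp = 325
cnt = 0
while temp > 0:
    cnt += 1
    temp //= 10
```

Count digits by repeated division by 10
`cnt` takes the values: 0 → 1 → 2 → 3

Answer: 3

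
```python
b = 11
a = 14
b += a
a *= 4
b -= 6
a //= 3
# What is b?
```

Trace:
`b = 11` → b = 11
`a = 14` → a = 14
`b += a` → b = 25
`a *= 4` → a = 56
`b -= 6` → b = 19
`a //= 3` → a = 18
So b = 19

Answer: 19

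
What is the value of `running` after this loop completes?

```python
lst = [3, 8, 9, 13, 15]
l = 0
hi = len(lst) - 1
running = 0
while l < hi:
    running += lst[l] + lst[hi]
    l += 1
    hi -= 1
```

Sum of pairs from ends
`running` takes the values: 0 → 18 → 39

Answer: 39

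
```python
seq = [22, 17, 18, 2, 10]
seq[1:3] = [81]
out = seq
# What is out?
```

Trace:
`seq = [22, 17, 18, 2, 10]` → seq = [22, 17, 18, 2, 10]
`seq[1:3] = [81]` → seq = [22, 81, 2, 10]
`out = seq` → out = [22, 81, 2, 10]
So out = [22, 81, 2, 10]

Answer: [22, 81, 2, 10]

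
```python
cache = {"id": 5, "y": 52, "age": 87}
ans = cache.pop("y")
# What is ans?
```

Trace:
`cache = {"id": 5, "y": 52, "age": 87}` → cache = {'id': 5, 'y': 52, 'age': 87}
`ans = cache.pop("y")` → cache = {'id': 5, 'age': 87}; ans = 52
So ans = 52

Answer: 52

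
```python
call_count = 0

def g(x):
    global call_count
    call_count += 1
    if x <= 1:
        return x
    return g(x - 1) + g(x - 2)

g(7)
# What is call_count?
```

Calls(x) = 1 + Calls(x-1) + Calls(x-2); Calls(0)=Calls(1)=1. For x=7 this gives 41.

Answer: 41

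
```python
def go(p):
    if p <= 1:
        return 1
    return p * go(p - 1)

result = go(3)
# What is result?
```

go(3) = 3 * 2 * 1 = 6

Answer: 6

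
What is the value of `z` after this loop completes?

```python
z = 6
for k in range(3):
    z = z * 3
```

Multiply by 3, 3 times: 6 * 3^3 = 162
`z` takes the values: 6 → 18 → 54 → 162

Answer: 162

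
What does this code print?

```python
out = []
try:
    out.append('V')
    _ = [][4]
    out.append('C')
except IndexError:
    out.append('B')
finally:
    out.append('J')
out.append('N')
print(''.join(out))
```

Execution trace: 'V' (try body) → 'B' (except IndexError) → 'J' (finally) → 'N' (after the try/except). Output: VBJN

Answer: VBJN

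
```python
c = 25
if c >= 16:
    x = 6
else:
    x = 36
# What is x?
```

Trace:
`c = 25` → c = 25
`if c >= 16: ...` → c >= 16 is True → x = 6
So x = 6

Answer: 6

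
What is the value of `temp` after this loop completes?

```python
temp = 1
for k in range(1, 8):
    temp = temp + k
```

Start at 1, add 1 through 7
`temp` takes the values: 1 → 2 → 4 → 7 → 11 → 16 → 22 → 29

Answer: 29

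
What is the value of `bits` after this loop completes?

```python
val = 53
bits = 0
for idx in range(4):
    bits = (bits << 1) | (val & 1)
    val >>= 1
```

Reverse lowest 4 bits of 53
`bits` takes the values: 0 → 1 → 2 → 5 → 10

Answer: 10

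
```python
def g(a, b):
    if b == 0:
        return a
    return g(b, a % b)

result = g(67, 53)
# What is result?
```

g(67, 53) -> g(53, 14) -> g(14, 11) -> g(11, 3) -> g(3, 2) -> g(2, 1) -> g(1, 0) -> 1

Answer: 1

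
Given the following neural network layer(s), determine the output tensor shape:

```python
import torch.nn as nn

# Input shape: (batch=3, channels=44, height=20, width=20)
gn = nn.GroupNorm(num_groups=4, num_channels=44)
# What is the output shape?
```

Input: (3, 44, 20, 20) -> Output: (3, 44, 20, 20)

Answer: (3, 44, 20, 20)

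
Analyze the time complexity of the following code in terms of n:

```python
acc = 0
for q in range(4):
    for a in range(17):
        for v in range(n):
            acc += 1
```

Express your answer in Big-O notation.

Each loop level contributes: 1 × 1 × n. Multiplying the contributions gives O(n).

Answer: O(n)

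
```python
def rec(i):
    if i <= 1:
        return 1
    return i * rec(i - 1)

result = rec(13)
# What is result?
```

rec(13) = 13 * 12 * 11 * 10 * 9 * 8 * 7 * 6 * 5 * 4 * 3 * 2 * 1 = 6227020800

Answer: 6227020800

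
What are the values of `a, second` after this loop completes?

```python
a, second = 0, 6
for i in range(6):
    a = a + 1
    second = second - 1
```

a goes 0→6, second goes 6→0
`a, second` takes the values: (0, 6) → (1, 6) → (1, 5) → (2, 5) → (2, 4) → (3, 4) → (3, 3) → (4, 3) → (4, 2) → (5, 2) → (5, 1) → (6, 1) → (6, 0)

Answer: 6, 0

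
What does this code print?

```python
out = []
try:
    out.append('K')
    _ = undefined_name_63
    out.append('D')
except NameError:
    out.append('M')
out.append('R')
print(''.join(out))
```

Execution trace: 'K' (try body) → 'M' (except NameError) → 'R' (after the try/except). Output: KMR

Answer: KMR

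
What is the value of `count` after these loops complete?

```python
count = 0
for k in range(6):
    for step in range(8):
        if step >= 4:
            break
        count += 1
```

Inner breaks at 4, outer runs 6 times
`count` takes the values: 0 → 1 → 2 → 3 → 4 → 5 → 6 → 7 → 8 → 9 → 10 → 11 → 12 → 13 → 14 → 15 → 16 → 17 → 18 → 19 → 20 → 21 → 22 → 23 → 24

Answer: 24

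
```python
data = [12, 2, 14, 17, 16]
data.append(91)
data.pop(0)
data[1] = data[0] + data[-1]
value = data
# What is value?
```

Trace:
`data = [12, 2, 14, 17, 16]` → data = [12, 2, 14, 17, 16]
`data.append(91)` → data = [12, 2, 14, 17, 16, 91]
`data.pop(0)` → data = [2, 14, 17, 16, 91]
`data[1] = data[0] + data[-1]` → data = [2, 93, 17, 16, 91]
`value = data` → value = [2, 93, 17, 16, 91]
So value = [2, 93, 17, 16, 91]

Answer: [2, 93, 17, 16, 91]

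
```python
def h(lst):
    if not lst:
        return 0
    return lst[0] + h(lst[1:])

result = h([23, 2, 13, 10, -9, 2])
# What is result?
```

23 + 2 + 13 + 10 + (-9) + 2 + 0 = 41

Answer: 41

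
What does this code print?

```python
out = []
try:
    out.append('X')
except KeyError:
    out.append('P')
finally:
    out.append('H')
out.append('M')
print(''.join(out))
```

Execution trace: 'X' (try body, no exception) → 'H' (finally) → 'M' (after the try/except). Output: XHM

Answer: XHM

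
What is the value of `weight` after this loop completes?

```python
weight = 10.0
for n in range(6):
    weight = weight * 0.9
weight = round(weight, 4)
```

Exponential decay: 10.0 * 0.9^6
`weight` takes the values: 10.0 → 9.0 → 8.1 → 7.29 → 6.561 → 5.9049 → 5.31441 → 5.3144

Answer: 5.3144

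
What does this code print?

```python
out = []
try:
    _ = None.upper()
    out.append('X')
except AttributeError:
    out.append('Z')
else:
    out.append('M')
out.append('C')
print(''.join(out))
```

Execution trace: 'Z' (except AttributeError) → 'C' (after the try/except). Output: ZC

Answer: ZC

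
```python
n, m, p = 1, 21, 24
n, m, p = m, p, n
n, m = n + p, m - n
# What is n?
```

Trace:
`n, m, p = 1, 21, 24` → n = 1; m = 21; p = 24
`n, m, p = m, p, n` → n = 21; m = 24; p = 1
`n, m = n + p, m - n` → n = 22; m = 3
So n = 22

Answer: 22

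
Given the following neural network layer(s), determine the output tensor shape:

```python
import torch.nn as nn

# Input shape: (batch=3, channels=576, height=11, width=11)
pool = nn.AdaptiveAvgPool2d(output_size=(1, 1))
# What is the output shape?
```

Input: (3, 576, 11, 11) -> Output: (3, 576, 1, 1)

Answer: (3, 576, 1, 1)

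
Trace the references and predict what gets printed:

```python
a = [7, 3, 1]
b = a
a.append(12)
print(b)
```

Key concept: basic list aliasing.
Step by step:
`a = [7, 3, 1]` → a = [7, 3, 1]
`b = a` → b = [7, 3, 1] (same object as a)
`a.append(12)` → a = [7, 3, 1, 12] (same object as b); b = [7, 3, 1, 12] (same object as a)
`print(b)` → prints [7, 3, 1, 12]

Answer: [7, 3, 1, 12]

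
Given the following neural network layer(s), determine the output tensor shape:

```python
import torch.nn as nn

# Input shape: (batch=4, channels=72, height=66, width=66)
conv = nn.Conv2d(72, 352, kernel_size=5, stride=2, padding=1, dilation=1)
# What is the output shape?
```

Input: (4, 72, 66, 66) -> Output: (4, 352, 32, 32)

Answer: (4, 352, 32, 32)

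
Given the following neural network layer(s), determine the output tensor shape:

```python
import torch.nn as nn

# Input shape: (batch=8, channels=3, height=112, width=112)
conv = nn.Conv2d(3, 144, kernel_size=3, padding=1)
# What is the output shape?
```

Input: (8, 3, 112, 112) -> Output: (8, 144, 112, 112)

Answer: (8, 144, 112, 112)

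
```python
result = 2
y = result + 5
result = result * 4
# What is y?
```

Trace:
`result = 2` → result = 2
`y = result + 5` → y = 7
`result = result * 4` → result = 8
So y = 7

Answer: 7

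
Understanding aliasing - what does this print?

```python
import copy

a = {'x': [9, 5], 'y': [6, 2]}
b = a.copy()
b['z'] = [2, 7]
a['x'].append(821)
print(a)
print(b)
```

Key concept: shallow copy of dict with mutable values.
Step by step:
`a = {'x': [9, 5], 'y': [6, 2]}` → a = {'x': [9, 5], 'y': [6, 2]}
`b = a.copy()` → b = {'x': [9, 5], 'y': [6, 2]}
`b['z'] = [2, 7]` → b = {'x': [9, 5], 'y': [6, 2], 'z': [2, 7]}
`a['x'].append(821)` → a = {'x': [9, 5, 821], 'y': [6, 2]}; b = {'x': [9, 5, 821], 'y': [6, 2], 'z': [2, 7]}
`print(a)` → prints {'x': [9, 5, 821], 'y': [6, 2]}
`print(b)` → prints {'x': [9, 5, 821], 'y': [6, 2], 'z': [2, 7]}

Answer:
{'x': [9, 5, 821], 'y': [6, 2]}
{'x': [9, 5, 821], 'y': [6, 2], 'z': [2, 7]}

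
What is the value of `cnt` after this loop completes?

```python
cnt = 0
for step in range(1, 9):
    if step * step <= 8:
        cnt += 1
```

Count numbers where step² ≤ 8
`cnt` takes the values: 0 → 1 → 2

Answer: 2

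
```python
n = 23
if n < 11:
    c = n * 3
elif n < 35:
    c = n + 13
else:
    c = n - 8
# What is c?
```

Trace:
`n = 23` → n = 23
`if n < 11: ...` → n < 11 is False, n < 35 is True → c = 36
So c = 36

Answer: 36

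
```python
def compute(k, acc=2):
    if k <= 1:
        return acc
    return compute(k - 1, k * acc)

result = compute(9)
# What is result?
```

Accumulator trace (n, acc): (9, 2) -> (8, 18) -> (7, 144) -> (6, 1008) -> (5, 6048) -> (4, 30240) -> (3, 120960) -> (2, 362880) -> (1, 725760) -> return 725760

Answer: 725760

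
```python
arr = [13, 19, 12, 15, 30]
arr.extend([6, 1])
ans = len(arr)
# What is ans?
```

Trace:
`arr = [13, 19, 12, 15, 30]` → arr = [13, 19, 12, 15, 30]
`arr.extend([6, 1])` → arr = [13, 19, 12, 15, 30, 6, 1]
`ans = len(arr)` → ans = 7
So ans = 7

Answer: 7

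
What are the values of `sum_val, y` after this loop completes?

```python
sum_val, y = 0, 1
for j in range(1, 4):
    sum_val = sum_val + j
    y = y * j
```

Sum and factorial of 1 to 3
`sum_val, y` takes the values: (0, 1) → (1, 1) → (3, 1) → (3, 2) → (6, 2) → (6, 6)

Answer: 6, 6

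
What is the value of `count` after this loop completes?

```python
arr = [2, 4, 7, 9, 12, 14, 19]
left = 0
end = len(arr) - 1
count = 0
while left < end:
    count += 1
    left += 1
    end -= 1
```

Iterations until pointers meet (list length 7)
`count` takes the values: 0 → 1 → 2 → 3

Answer: 3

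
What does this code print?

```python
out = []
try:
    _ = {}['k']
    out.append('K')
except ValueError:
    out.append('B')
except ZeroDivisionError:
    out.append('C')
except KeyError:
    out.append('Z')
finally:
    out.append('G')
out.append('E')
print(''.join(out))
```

Execution trace: 'Z' (except KeyError) → 'G' (finally) → 'E' (after the try/except). Output: ZGE

Answer: ZGE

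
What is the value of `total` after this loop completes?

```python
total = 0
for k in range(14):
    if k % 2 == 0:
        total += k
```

Sum of even numbers 0 to 13
`total` takes the values: 0 → 2 → 6 → 12 → 20 → 30 → 42

Answer: 42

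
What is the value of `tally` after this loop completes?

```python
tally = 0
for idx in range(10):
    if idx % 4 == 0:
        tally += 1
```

Count numbers divisible by 4 in range(10)
`tally` takes the values: 0 → 1 → 2 → 3

Answer: 3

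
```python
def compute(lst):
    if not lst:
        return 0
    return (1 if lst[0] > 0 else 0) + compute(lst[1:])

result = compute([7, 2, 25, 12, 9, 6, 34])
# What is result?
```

Count of positive elements in [7, 2, 25, 12, 9, 6, 34] = 7

Answer: 7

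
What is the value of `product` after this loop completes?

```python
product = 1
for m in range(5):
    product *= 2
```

2^5 = 32
`product` takes the values: 1 → 2 → 4 → 8 → 16 → 32

Answer: 32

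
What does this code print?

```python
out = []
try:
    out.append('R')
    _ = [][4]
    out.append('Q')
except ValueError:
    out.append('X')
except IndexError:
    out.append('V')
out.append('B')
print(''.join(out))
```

Execution trace: 'R' (try body) → 'V' (except IndexError) → 'B' (after the try/except). Output: RVB

Answer: RVB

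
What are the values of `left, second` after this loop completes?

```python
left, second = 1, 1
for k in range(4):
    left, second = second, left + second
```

Fibonacci: after 4 iterations
`left, second` takes the values: (1, 1) → (1, 2) → (2, 3) → (3, 5) → (5, 8)

Answer: 5, 8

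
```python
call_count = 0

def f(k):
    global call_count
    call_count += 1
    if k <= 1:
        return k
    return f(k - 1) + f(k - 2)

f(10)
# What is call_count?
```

Calls(k) = 1 + Calls(k-1) + Calls(k-2); Calls(0)=Calls(1)=1. For k=10 this gives 177.

Answer: 177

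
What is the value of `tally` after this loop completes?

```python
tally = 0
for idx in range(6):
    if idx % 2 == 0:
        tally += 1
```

Count numbers divisible by 2 in range(6)
`tally` takes the values: 0 → 1 → 2 → 3

Answer: 3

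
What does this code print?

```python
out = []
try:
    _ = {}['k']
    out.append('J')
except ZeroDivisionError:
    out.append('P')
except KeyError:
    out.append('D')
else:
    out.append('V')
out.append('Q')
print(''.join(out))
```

Execution trace: 'D' (except KeyError) → 'Q' (after the try/except). Output: DQ

Answer: DQ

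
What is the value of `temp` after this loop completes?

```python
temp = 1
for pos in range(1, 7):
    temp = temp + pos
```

Start at 1, add 1 through 6
`temp` takes the values: 1 → 2 → 4 → 7 → 11 → 16 → 22

Answer: 22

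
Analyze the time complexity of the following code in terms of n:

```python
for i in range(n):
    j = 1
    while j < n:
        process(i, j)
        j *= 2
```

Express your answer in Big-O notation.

This is Linear outer loop, logarithmic inner loop. Time complexity: O(n log n).

Answer: O(n log n)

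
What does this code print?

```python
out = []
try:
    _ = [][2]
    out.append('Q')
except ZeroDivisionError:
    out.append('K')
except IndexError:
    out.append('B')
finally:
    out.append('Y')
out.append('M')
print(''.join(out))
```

Execution trace: 'B' (except IndexError) → 'Y' (finally) → 'M' (after the try/except). Output: BYM

Answer: BYM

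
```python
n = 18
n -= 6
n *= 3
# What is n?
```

Trace:
`n = 18` → n = 18
`n -= 6` → n = 12
`n *= 3` → n = 36
So n = 36

Answer: 36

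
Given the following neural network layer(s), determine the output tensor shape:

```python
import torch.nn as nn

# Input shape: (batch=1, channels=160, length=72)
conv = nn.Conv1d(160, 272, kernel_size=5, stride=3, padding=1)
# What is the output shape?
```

Input: (1, 160, 72) -> Output: (1, 272, 24)

Answer: (1, 272, 24)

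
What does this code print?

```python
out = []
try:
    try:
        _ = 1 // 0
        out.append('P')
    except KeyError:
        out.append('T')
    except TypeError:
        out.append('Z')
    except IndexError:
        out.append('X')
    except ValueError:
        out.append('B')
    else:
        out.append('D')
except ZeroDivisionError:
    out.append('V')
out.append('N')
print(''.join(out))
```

Execution trace: 'V' (outer except ZeroDivisionError) → 'N' (after the try/except). Output: VN

Answer: VN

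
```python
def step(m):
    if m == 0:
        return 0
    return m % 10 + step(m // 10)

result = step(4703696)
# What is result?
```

Sum of digits of 4703696: 6 + 9 + 6 + 3 + 0 + 7 + 4 = 35

Answer: 35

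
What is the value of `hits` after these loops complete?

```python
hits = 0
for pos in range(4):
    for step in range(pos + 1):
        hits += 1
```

Triangle: 1 + 2 + ... + 4
`hits` takes the values: 0 → 1 → 2 → 3 → 4 → 5 → 6 → 7 → 8 → 9 → 10

Answer: 10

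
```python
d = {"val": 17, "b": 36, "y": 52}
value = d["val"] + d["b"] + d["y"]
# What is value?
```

Trace:
`d = {"val": 17, "b": 36, "y": 52}` → d = {'val': 17, 'b': 36, 'y': 52}
`value = d["val"] + d["b"] + d["y"]` → value = 105
So value = 105

Answer: 105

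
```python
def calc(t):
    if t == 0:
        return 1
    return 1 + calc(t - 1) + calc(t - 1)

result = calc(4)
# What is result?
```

calc(t) = 1 + 2·calc(t-1), calc(0)=1. Closed form: (1+1)·2^4 - 1 = 31.

Answer: 31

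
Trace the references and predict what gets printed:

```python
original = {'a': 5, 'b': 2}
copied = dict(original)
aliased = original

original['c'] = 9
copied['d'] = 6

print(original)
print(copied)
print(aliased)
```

Key concept: dict() creates copy, assignment creates alias.
Step by step:
`original = {'a': 5, 'b': 2}` → original = {'a': 5, 'b': 2}
`copied = dict(original)` → copied = {'a': 5, 'b': 2}
`aliased = original` → aliased = {'a': 5, 'b': 2} (same object as original)
`original['c'] = 9` → original = {'a': 5, 'b': 2, 'c': 9} (same object as aliased); aliased = {'a': 5, 'b': 2, 'c': 9} (same object as original)
`copied['d'] = 6` → copied = {'a': 5, 'b': 2, 'd': 6}
`print(original)` → prints {'a': 5, 'b': 2, 'c': 9}
`print(copied)` → prints {'a': 5, 'b': 2, 'd': 6}
`print(aliased)` → prints {'a': 5, 'b': 2, 'c': 9}

Answer:
{'a': 5, 'b': 2, 'c': 9}
{'a': 5, 'b': 2, 'd': 6}
{'a': 5, 'b': 2, 'c': 9}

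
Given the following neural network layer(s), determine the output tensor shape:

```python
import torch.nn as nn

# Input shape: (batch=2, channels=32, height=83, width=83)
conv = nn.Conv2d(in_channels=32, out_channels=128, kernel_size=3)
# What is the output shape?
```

Input: (2, 32, 83, 83) -> Output: (2, 128, 81, 81)

Answer: (2, 128, 81, 81)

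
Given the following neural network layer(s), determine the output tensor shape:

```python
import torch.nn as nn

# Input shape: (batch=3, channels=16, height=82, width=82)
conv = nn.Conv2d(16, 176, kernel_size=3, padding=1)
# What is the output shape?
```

Input: (3, 16, 82, 82) -> Output: (3, 176, 82, 82)

Answer: (3, 176, 82, 82)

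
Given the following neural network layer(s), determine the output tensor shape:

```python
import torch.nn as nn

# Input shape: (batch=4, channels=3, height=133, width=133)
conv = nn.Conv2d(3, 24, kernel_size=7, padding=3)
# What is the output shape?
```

Input: (4, 3, 133, 133) -> Output: (4, 24, 133, 133)

Answer: (4, 24, 133, 133)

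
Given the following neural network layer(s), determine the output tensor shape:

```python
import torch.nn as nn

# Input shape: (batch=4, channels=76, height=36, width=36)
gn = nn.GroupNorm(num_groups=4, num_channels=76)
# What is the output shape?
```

Input: (4, 76, 36, 36) -> Output: (4, 76, 36, 36)

Answer: (4, 76, 36, 36)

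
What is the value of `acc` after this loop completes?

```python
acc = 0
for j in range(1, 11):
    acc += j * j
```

Sum of squares 1² to 10² = 385
`acc` takes the values: 0 → 1 → 5 → 14 → 30 → 55 → 91 → 140 → 204 → 285 → 385

Answer: 385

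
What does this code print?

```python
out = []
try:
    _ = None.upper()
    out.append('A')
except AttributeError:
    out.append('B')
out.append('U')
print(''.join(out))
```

Execution trace: 'B' (except AttributeError) → 'U' (after the try/except). Output: BU

Answer: BU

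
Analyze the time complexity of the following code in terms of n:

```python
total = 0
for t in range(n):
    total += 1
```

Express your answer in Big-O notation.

Each loop level contributes: n. Multiplying the contributions gives O(n).

Answer: O(n)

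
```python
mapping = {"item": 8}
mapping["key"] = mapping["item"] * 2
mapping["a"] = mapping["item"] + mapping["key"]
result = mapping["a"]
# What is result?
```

Trace:
`mapping = {"item": 8}` → mapping = {'item': 8}
`mapping["key"] = mapping["item"] * 2` → mapping = {'item': 8, 'key': 16}
`mapping["a"] = mapping["item"] + mapping["key"]` → mapping = {'item': 8, 'key': 16, 'a': 24}
`result = mapping["a"]` → result = 24
So result = 24

Answer: 24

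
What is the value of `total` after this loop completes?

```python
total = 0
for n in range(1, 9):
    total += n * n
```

Sum of squares 1² to 8² = 204
`total` takes the values: 0 → 1 → 5 → 14 → 30 → 55 → 91 → 140 → 204

Answer: 204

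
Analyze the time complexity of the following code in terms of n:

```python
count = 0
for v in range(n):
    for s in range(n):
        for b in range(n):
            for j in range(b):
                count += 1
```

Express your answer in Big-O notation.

Each loop level contributes: n × n × n × n. Multiplying the contributions gives O(n^4).

Answer: O(n^4)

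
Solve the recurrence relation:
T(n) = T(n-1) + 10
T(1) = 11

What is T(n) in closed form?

Unrolling: T(n) = T(1) + 10·(n-1) = 11 + 10(n-1) = 10n + 1.

Answer: T(n) = 10n + 1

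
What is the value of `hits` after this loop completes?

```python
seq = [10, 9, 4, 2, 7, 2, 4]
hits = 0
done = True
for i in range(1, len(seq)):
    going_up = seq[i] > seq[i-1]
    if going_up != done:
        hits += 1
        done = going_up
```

Count direction changes in [10, 9, 4, 2, 7, 2, 4]
`hits` takes the values: 0 → 1 → 2 → 3 → 4

Answer: 4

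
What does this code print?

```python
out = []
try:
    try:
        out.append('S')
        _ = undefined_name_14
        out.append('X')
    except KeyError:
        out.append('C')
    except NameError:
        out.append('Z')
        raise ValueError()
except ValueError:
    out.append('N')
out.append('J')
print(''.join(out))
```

Execution trace: 'S' (inner try body) → 'Z' (inner except NameError) → 'N' (outer except ValueError) → 'J' (after the try/except). Output: SZNJ

Answer: SZNJ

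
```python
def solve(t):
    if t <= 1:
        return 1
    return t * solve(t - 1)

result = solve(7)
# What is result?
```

solve(7) = 7 * 6 * 5 * 4 * 3 * 2 * 1 = 5040

Answer: 5040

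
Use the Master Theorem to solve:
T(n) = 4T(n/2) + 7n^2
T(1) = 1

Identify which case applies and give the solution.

a=4, b=2, f(n)=7n^2. log_2(4) = 2. Since c=2 = 2, Case 2 applies: T(n) = Θ(n^log_b(a) · log n) = O(n^2 log n).

Answer: O(n^2 log n) - Case 2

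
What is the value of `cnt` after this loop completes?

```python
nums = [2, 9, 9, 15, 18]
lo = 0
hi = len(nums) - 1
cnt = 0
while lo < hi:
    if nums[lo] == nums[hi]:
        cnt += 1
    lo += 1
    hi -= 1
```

Count matching pairs from ends
`cnt` takes the values: 0

Answer: 0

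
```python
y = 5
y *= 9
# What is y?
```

Trace:
`y = 5` → y = 5
`y *= 9` → y = 45
So y = 45

Answer: 45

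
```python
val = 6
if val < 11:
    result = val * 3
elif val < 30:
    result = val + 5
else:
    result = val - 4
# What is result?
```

Trace:
`val = 6` → val = 6
`if val < 11: ...` → val < 11 is True → result = 18
So result = 18

Answer: 18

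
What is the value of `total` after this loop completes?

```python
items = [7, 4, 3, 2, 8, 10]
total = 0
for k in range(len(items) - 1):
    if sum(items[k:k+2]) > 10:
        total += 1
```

Count windows with sum > 10
`total` takes the values: 0 → 1 → 2

Answer: 2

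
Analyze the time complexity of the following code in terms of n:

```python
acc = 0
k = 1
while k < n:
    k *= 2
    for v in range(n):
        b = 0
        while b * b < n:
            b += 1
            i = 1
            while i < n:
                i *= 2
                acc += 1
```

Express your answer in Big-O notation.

Each loop level contributes: log n × n × √n × log n. Multiplying the contributions gives O(n√n log² n).

Answer: O(n√n log² n)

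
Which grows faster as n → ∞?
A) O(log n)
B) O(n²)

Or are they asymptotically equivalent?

O(log n) vs O(n²): Higher order terms dominate.

Answer: B) O(n²) grows faster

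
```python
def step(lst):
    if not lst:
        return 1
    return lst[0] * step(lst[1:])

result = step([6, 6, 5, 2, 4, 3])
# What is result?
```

Product over [6, 6, 5, 2, 4, 3] = 6 * 6 * 5 * 2 * 4 * 3 = 4320

Answer: 4320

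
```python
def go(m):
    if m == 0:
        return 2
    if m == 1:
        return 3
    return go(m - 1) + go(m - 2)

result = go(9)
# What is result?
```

Build up from base cases: go(0)=2, go(1)=3, go(2)=5, go(3)=8, go(4)=13, go(5)=21, go(6)=34, ..., go(9)=144

Answer: 144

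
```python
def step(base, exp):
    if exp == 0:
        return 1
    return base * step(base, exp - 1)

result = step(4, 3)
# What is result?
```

step(4, 3) = 4 * 4 * 4 = 64

Answer: 64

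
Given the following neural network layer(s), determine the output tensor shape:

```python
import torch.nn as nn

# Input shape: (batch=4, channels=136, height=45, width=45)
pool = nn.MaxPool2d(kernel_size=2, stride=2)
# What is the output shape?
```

Input: (4, 136, 45, 45) -> Output: (4, 136, 22, 22)

Answer: (4, 136, 22, 22)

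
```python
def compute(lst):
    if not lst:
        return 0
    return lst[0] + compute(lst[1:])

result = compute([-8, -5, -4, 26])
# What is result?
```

(-8) + (-5) + (-4) + 26 + 0 = 9

Answer: 9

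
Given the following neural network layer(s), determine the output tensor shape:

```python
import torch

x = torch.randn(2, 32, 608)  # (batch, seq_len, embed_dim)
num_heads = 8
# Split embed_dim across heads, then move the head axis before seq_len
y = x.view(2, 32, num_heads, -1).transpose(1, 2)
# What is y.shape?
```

Input: (2, 32, 608) -> head_dim = 608 // 8 = 76; after view: (2, 32, 8, 76) -> after transpose(1, 2): (2, 8, 32, 76) -> Output: (2, 8, 32, 76)

Answer: (2, 8, 32, 76)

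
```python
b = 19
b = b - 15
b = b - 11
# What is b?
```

Trace:
`b = 19` → b = 19
`b = b - 15` → b = 4
`b = b - 11` → b = -7
So b = -7

Answer: -7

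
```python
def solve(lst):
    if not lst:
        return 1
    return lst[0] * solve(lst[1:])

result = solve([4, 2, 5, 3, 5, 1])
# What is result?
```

Product over [4, 2, 5, 3, 5, 1] = 4 * 2 * 5 * 3 * 5 * 1 = 600

Answer: 600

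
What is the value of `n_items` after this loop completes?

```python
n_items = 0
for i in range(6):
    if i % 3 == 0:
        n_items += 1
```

Count numbers divisible by 3 in range(6)
`n_items` takes the values: 0 → 1 → 2

Answer: 2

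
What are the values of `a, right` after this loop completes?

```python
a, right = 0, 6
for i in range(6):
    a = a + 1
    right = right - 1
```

a goes 0→6, right goes 6→0
`a, right` takes the values: (0, 6) → (1, 6) → (1, 5) → (2, 5) → (2, 4) → (3, 4) → (3, 3) → (4, 3) → (4, 2) → (5, 2) → (5, 1) → (6, 1) → (6, 0)

Answer: 6, 0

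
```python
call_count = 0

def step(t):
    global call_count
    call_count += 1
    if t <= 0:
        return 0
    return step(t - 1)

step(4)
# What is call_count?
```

Linear recursion stepping by 1: 5 calls from t=4 down to ≤0.

Answer: 5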